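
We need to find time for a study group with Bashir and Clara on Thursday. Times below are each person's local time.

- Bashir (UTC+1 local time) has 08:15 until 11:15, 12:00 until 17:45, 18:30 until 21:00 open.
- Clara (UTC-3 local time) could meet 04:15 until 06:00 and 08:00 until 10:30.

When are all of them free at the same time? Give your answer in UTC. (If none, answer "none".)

07:15-09:00, 11:00-13:30

Bashir in UTC: 07:15-10:15, 11:00-16:45, 17:30-20:00 (subtract 1h to convert from UTC+1).
Clara in UTC: 07:15-09:00, 11:00-13:30 (add 3h to convert from UTC-3).
Bashir ∩ Clara: 07:15-09:00, 11:00-13:30.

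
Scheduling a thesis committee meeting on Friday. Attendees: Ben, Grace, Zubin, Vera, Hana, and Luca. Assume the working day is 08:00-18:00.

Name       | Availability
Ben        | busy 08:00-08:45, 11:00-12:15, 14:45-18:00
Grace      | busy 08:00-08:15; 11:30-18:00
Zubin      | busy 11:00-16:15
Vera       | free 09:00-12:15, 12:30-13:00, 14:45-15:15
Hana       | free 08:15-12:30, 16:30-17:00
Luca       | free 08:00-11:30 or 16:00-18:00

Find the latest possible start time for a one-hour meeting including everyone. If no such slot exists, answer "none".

Ben free: 08:45-11:00, 12:15-14:45 (invert busy blocks within the working day).
Grace free: 08:15-11:30 (invert busy blocks within the working day).
Zubin free: 08:00-11:00, 16:15-18:00 (invert busy blocks within the working day).
Vera free: 09:00-12:15, 12:30-13:00, 14:45-15:15.
Hana free: 08:15-12:30, 16:30-17:00.
Luca free: 08:00-11:30, 16:00-18:00.
Ben ∩ Grace: 08:45-11:00.
Ben ∩ Grace ∩ Zubin: 08:45-11:00.
Ben ∩ Grace ∩ Zubin ∩ Vera: 09:00-11:00.
Ben ∩ Grace ∩ Zubin ∩ Vera ∩ Hana: 09:00-11:00.
Ben ∩ Grace ∩ Zubin ∩ Vera ∩ Hana ∩ Luca: 09:00-11:00.
The last common window of at least 60 minutes is 09:00-11:00; a 60-minute meeting can start as late as 10:00 and still end by 11:00.

10:00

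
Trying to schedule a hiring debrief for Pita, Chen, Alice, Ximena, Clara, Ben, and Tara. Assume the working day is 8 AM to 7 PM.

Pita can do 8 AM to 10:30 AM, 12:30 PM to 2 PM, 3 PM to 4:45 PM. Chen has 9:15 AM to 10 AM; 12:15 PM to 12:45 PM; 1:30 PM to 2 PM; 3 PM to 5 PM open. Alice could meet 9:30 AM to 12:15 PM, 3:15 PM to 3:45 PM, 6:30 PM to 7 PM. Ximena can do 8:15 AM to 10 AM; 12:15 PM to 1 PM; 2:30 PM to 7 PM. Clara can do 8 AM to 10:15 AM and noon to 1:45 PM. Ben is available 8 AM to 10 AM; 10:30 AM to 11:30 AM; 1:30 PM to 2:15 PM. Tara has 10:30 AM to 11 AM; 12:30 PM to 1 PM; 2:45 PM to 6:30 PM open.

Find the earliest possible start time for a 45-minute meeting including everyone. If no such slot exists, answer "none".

none

Pita ∩ Chen: 09:15-10:00, 12:30-12:45, 13:30-14:00, 15:00-16:45.
Pita ∩ Chen ∩ Alice: 09:30-10:00, 15:15-15:45.
Pita ∩ Chen ∩ Alice ∩ Ximena: 09:30-10:00, 15:15-15:45.
Pita ∩ Chen ∩ Alice ∩ Ximena ∩ Clara: 09:30-10:00.
Pita ∩ Chen ∩ Alice ∩ Ximena ∩ Clara ∩ Ben: 09:30-10:00.
Pita ∩ Chen ∩ Alice ∩ Ximena ∩ Clara ∩ Ben ∩ Tara: ∅.
There is no time when everyone is free.
No common window is at least 45 minutes long.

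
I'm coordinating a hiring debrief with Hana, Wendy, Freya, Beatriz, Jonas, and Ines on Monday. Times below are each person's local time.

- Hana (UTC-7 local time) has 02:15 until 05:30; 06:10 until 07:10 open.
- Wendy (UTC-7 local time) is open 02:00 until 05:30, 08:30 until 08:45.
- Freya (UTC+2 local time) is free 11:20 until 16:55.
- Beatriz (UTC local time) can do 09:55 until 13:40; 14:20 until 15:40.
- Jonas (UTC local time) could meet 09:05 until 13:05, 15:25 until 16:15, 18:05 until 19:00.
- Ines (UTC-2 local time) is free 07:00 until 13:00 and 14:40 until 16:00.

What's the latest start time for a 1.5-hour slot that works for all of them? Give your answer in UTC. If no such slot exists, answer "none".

11:00

Hana in UTC: 09:15-12:30, 13:10-14:10 (add 7h to convert from UTC-7).
Wendy in UTC: 09:00-12:30, 15:30-15:45 (add 7h to convert from UTC-7).
Freya in UTC: 09:20-14:55 (subtract 2h to convert from UTC+2).
Beatriz in UTC: 09:55-13:40, 14:20-15:40.
Jonas in UTC: 09:05-13:05, 15:25-16:15, 18:05-19:00.
Ines in UTC: 09:00-15:00, 16:40-18:00 (add 2h to convert from UTC-2).
Hana ∩ Wendy: 09:15-12:30.
Hana ∩ Wendy ∩ Freya: 09:20-12:30.
Hana ∩ Wendy ∩ Freya ∩ Beatriz: 09:55-12:30.
Hana ∩ Wendy ∩ Freya ∩ Beatriz ∩ Jonas: 09:55-12:30.
Hana ∩ Wendy ∩ Freya ∩ Beatriz ∩ Jonas ∩ Ines: 09:55-12:30.
The last common window of at least 90 minutes is 09:55-12:30; a 90-minute meeting can start as late as 11:00 and still end by 12:30.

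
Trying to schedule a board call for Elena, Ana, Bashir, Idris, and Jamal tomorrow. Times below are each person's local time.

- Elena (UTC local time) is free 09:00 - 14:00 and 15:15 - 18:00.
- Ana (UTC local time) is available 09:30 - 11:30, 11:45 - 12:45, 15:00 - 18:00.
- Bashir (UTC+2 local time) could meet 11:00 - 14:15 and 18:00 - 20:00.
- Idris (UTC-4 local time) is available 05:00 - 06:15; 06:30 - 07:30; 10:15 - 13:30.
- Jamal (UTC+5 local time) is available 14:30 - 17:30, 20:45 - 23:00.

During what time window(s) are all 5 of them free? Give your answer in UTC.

Elena in UTC: 09:00-14:00, 15:15-18:00.
Ana in UTC: 09:30-11:30, 11:45-12:45, 15:00-18:00.
Bashir in UTC: 09:00-12:15, 16:00-18:00 (subtract 2h to convert from UTC+2).
Idris in UTC: 09:00-10:15, 10:30-11:30, 14:15-17:30 (add 4h to convert from UTC-4).
Jamal in UTC: 09:30-12:30, 15:45-18:00 (subtract 5h to convert from UTC+5).
Elena ∩ Ana: 09:30-11:30, 11:45-12:45, 15:15-18:00.
Elena ∩ Ana ∩ Bashir: 09:30-11:30, 11:45-12:15, 16:00-18:00.
Elena ∩ Ana ∩ Bashir ∩ Idris: 09:30-10:15, 10:30-11:30, 16:00-17:30.
Elena ∩ Ana ∩ Bashir ∩ Idris ∩ Jamal: 09:30-10:15, 10:30-11:30, 16:00-17:30.
Those are the intersection windows.

09:30-10:15, 10:30-11:30, 16:00-17:30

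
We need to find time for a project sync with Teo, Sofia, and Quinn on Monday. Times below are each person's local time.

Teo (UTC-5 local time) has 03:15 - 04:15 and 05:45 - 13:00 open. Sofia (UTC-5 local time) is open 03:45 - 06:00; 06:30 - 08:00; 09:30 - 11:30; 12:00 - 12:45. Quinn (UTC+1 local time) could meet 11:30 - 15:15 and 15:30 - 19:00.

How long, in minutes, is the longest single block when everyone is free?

120

Teo in UTC: 08:15-09:15, 10:45-18:00 (add 5h to convert from UTC-5).
Sofia in UTC: 08:45-11:00, 11:30-13:00, 14:30-16:30, 17:00-17:45 (add 5h to convert from UTC-5).
Quinn in UTC: 10:30-14:15, 14:30-18:00 (subtract 1h to convert from UTC+1).
Teo ∩ Sofia: 08:45-09:15, 10:45-11:00, 11:30-13:00, 14:30-16:30, 17:00-17:45.
Teo ∩ Sofia ∩ Quinn: 10:45-11:00, 11:30-13:00, 14:30-16:30, 17:00-17:45.
The longest is 14:30-16:30 at 120 minutes.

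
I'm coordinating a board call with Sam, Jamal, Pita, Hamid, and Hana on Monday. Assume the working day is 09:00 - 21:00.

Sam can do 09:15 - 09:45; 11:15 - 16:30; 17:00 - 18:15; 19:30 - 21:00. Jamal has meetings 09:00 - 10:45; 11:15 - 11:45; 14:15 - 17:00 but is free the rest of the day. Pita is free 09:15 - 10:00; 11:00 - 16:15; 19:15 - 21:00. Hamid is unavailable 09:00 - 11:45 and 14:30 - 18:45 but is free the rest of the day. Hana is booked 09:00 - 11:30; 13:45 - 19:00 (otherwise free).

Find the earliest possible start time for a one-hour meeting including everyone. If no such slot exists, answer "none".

Sam free: 09:15-09:45, 11:15-16:30, 17:00-18:15, 19:30-21:00.
Jamal free: 10:45-11:15, 11:45-14:15, 17:00-21:00 (invert busy blocks within the working day).
Pita free: 09:15-10:00, 11:00-16:15, 19:15-21:00.
Hamid free: 11:45-14:30, 18:45-21:00 (invert busy blocks within the working day).
Hana free: 11:30-13:45, 19:00-21:00 (invert busy blocks within the working day).
Sam ∩ Jamal: 11:45-14:15, 17:00-18:15, 19:30-21:00.
Sam ∩ Jamal ∩ Pita: 11:45-14:15, 19:30-21:00.
Sam ∩ Jamal ∩ Pita ∩ Hamid: 11:45-14:15, 19:30-21:00.
Sam ∩ Jamal ∩ Pita ∩ Hamid ∩ Hana: 11:45-13:45, 19:30-21:00.
The first common window of at least 60 minutes is 11:45-13:45, so the earliest start is 11:45.

11:45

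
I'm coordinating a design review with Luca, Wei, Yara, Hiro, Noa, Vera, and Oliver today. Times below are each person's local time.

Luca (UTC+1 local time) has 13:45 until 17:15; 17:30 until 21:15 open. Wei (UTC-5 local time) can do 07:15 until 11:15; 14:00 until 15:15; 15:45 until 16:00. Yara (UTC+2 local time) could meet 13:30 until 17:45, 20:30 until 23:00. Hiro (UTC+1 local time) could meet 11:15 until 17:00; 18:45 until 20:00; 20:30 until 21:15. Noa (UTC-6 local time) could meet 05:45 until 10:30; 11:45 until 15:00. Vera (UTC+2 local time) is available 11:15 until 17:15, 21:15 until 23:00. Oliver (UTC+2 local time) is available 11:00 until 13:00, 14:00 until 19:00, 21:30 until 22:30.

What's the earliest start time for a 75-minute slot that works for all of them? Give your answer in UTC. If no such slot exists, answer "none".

12:45

Luca in UTC: 12:45-16:15, 16:30-20:15 (subtract 1h to convert from UTC+1).
Wei in UTC: 12:15-16:15, 19:00-20:15, 20:45-21:00 (add 5h to convert from UTC-5).
Yara in UTC: 11:30-15:45, 18:30-21:00 (subtract 2h to convert from UTC+2).
Hiro in UTC: 10:15-16:00, 17:45-19:00, 19:30-20:15 (subtract 1h to convert from UTC+1).
Noa in UTC: 11:45-16:30, 17:45-21:00 (add 6h to convert from UTC-6).
Vera in UTC: 09:15-15:15, 19:15-21:00 (subtract 2h to convert from UTC+2).
Oliver in UTC: 09:00-11:00, 12:00-17:00, 19:30-20:30 (subtract 2h to convert from UTC+2).
Luca ∩ Wei: 12:45-16:15, 19:00-20:15.
Luca ∩ Wei ∩ Yara: 12:45-15:45, 19:00-20:15.
Luca ∩ Wei ∩ Yara ∩ Hiro: 12:45-15:45, 19:30-20:15.
Luca ∩ Wei ∩ Yara ∩ Hiro ∩ Noa: 12:45-15:45, 19:30-20:15.
Luca ∩ Wei ∩ Yara ∩ Hiro ∩ Noa ∩ Vera: 12:45-15:15, 19:30-20:15.
Luca ∩ Wei ∩ Yara ∩ Hiro ∩ Noa ∩ Vera ∩ Oliver: 12:45-15:15, 19:30-20:15.
Those are the intersection windows.
The first common window of at least 75 minutes is 12:45-15:15, so the earliest start is 12:45.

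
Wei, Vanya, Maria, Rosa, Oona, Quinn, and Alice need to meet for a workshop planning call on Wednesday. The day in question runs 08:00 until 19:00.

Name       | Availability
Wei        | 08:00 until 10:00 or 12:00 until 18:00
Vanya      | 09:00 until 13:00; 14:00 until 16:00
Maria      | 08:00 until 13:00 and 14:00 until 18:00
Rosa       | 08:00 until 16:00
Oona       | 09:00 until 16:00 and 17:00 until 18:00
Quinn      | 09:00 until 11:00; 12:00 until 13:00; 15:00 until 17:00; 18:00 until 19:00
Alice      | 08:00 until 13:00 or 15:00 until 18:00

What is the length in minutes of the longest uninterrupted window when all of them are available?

Wei ∩ Vanya: 09:00-10:00, 12:00-13:00, 14:00-16:00.
Wei ∩ Vanya ∩ Maria: 09:00-10:00, 12:00-13:00, 14:00-16:00.
Wei ∩ Vanya ∩ Maria ∩ Rosa: 09:00-10:00, 12:00-13:00, 14:00-16:00.
Wei ∩ Vanya ∩ Maria ∩ Rosa ∩ Oona: 09:00-10:00, 12:00-13:00, 14:00-16:00.
Wei ∩ Vanya ∩ Maria ∩ Rosa ∩ Oona ∩ Quinn: 09:00-10:00, 12:00-13:00, 15:00-16:00.
Wei ∩ Vanya ∩ Maria ∩ Rosa ∩ Oona ∩ Quinn ∩ Alice: 09:00-10:00, 12:00-13:00, 15:00-16:00.
Those are the intersection windows.
The longest is 09:00-10:00 at 60 minutes.

60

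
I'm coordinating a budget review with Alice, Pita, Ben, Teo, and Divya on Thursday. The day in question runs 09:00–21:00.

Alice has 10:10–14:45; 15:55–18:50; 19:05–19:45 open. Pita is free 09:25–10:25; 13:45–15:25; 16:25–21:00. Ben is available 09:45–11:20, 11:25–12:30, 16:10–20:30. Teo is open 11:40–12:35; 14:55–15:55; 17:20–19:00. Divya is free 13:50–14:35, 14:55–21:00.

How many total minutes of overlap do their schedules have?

90

Alice ∩ Pita: 10:10-10:25, 13:45-14:45, 16:25-18:50, 19:05-19:45.
Alice ∩ Pita ∩ Ben: 10:10-10:25, 16:25-18:50, 19:05-19:45.
Alice ∩ Pita ∩ Ben ∩ Teo: 17:20-18:50.
Alice ∩ Pita ∩ Ben ∩ Teo ∩ Divya: 17:20-18:50.
So the common availability across everyone is 17:20-18:50.
That's a single block of 90 minutes.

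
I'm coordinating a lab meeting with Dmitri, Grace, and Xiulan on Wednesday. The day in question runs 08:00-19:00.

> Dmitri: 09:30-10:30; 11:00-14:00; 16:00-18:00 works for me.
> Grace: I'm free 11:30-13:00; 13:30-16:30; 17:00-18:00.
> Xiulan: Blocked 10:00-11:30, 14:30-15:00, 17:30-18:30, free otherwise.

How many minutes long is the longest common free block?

Dmitri free: 09:30-10:30, 11:00-14:00, 16:00-18:00.
Grace free: 11:30-13:00, 13:30-16:30, 17:00-18:00.
Xiulan free: 08:00-10:00, 11:30-14:30, 15:00-17:30, 18:30-19:00 (invert busy blocks within the working day).
Dmitri ∩ Grace: 11:30-13:00, 13:30-14:00, 16:00-16:30, 17:00-18:00.
Dmitri ∩ Grace ∩ Xiulan: 11:30-13:00, 13:30-14:00, 16:00-16:30, 17:00-17:30.
So the common availability across everyone is 11:30-13:00, 13:30-14:00, 16:00-16:30, 17:00-17:30.
The longest is 11:30-13:00 at 90 minutes.

90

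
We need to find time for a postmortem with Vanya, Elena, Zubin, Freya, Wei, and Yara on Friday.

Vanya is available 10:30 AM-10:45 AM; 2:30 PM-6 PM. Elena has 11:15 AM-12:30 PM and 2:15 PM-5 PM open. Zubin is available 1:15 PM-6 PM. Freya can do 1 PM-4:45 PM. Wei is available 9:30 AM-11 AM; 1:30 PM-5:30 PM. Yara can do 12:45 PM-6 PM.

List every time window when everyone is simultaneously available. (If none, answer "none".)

Vanya ∩ Elena: 14:30-17:00.
Vanya ∩ Elena ∩ Zubin: 14:30-17:00.
Vanya ∩ Elena ∩ Zubin ∩ Freya: 14:30-16:45.
Vanya ∩ Elena ∩ Zubin ∩ Freya ∩ Wei: 14:30-16:45.
Vanya ∩ Elena ∩ Zubin ∩ Freya ∩ Wei ∩ Yara: 14:30-16:45.

14:30-16:45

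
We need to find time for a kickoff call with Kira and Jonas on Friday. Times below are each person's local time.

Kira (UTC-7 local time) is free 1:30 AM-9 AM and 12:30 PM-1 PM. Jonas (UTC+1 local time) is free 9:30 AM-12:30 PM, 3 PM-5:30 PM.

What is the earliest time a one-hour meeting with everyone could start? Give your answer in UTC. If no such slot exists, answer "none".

08:30

Kira in UTC: 08:30-16:00, 19:30-20:00 (add 7h to convert from UTC-7).
Jonas in UTC: 08:30-11:30, 14:00-16:30 (subtract 1h to convert from UTC+1).
Kira ∩ Jonas: 08:30-11:30, 14:00-16:00.
The first common window of at least 60 minutes is 08:30-11:30, so the earliest start is 08:30.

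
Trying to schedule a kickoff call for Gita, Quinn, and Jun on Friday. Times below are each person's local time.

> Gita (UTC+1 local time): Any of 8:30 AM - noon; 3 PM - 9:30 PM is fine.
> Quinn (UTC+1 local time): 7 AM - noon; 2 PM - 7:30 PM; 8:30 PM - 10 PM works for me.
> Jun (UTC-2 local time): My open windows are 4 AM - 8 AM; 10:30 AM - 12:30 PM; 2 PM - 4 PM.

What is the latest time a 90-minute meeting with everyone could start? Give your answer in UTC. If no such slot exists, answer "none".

Gita in UTC: 07:30-11:00, 14:00-20:30 (subtract 1h to convert from UTC+1).
Quinn in UTC: 06:00-11:00, 13:00-18:30, 19:30-21:00 (subtract 1h to convert from UTC+1).
Jun in UTC: 06:00-10:00, 12:30-14:30, 16:00-18:00 (add 2h to convert from UTC-2).
Gita ∩ Quinn: 07:30-11:00, 14:00-18:30, 19:30-20:30.
Gita ∩ Quinn ∩ Jun: 07:30-10:00, 14:00-14:30, 16:00-18:00.
Those are the intersection windows.
The last common window of at least 90 minutes is 16:00-18:00; a 90-minute meeting can start as late as 16:30 and still end by 18:00.

16:30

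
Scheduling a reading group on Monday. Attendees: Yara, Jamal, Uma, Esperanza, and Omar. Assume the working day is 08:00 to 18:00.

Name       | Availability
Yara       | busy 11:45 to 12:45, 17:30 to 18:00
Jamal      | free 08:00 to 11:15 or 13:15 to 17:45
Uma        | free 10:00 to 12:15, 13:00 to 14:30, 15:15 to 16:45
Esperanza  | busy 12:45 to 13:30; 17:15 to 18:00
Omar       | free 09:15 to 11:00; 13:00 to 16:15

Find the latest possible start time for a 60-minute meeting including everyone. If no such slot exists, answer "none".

Yara free: 08:00-11:45, 12:45-17:30 (invert busy blocks within the working day).
Jamal free: 08:00-11:15, 13:15-17:45.
Uma free: 10:00-12:15, 13:00-14:30, 15:15-16:45.
Esperanza free: 08:00-12:45, 13:30-17:15 (invert busy blocks within the working day).
Omar free: 09:15-11:00, 13:00-16:15.
Yara ∩ Jamal: 08:00-11:15, 13:15-17:30.
Yara ∩ Jamal ∩ Uma: 10:00-11:15, 13:15-14:30, 15:15-16:45.
Yara ∩ Jamal ∩ Uma ∩ Esperanza: 10:00-11:15, 13:30-14:30, 15:15-16:45.
Yara ∩ Jamal ∩ Uma ∩ Esperanza ∩ Omar: 10:00-11:00, 13:30-14:30, 15:15-16:15.
The last common window of at least 60 minutes is 15:15-16:15; a 60-minute meeting can start as late as 15:15 and still end by 16:15.

15:15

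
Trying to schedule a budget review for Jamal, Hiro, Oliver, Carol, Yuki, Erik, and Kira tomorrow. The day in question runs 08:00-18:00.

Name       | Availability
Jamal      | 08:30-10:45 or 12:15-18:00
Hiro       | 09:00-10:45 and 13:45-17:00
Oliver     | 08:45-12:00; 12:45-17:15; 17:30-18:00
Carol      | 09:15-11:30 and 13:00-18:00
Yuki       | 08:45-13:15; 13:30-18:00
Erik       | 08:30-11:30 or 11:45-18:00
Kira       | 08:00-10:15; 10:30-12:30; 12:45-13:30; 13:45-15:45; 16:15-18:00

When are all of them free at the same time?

09:15-10:15, 10:30-10:45, 13:45-15:45, 16:15-17:00

Jamal ∩ Hiro: 09:00-10:45, 13:45-17:00.
Jamal ∩ Hiro ∩ Oliver: 09:00-10:45, 13:45-17:00.
Jamal ∩ Hiro ∩ Oliver ∩ Carol: 09:15-10:45, 13:45-17:00.
Jamal ∩ Hiro ∩ Oliver ∩ Carol ∩ Yuki: 09:15-10:45, 13:45-17:00.
Jamal ∩ Hiro ∩ Oliver ∩ Carol ∩ Yuki ∩ Erik: 09:15-10:45, 13:45-17:00.
Jamal ∩ Hiro ∩ Oliver ∩ Carol ∩ Yuki ∩ Erik ∩ Kira: 09:15-10:15, 10:30-10:45, 13:45-15:45, 16:15-17:00.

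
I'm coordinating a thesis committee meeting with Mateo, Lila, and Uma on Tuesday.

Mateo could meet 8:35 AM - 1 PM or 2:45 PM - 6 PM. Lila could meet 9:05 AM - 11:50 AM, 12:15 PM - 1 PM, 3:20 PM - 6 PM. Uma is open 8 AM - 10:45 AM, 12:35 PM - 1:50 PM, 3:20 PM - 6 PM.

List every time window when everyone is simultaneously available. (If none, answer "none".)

Mateo ∩ Lila: 09:05-11:50, 12:15-13:00, 15:20-18:00.
Mateo ∩ Lila ∩ Uma: 09:05-10:45, 12:35-13:00, 15:20-18:00.

09:05-10:45, 12:35-13:00, 15:20-18:00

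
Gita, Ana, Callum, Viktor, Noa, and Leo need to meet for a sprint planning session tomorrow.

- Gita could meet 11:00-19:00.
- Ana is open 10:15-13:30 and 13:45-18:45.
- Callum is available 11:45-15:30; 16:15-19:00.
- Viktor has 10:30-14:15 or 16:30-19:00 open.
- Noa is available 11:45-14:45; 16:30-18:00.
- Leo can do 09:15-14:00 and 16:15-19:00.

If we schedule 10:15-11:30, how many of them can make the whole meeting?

2

Ana and Leo can make the full 10:15-11:30 slot — that's 2.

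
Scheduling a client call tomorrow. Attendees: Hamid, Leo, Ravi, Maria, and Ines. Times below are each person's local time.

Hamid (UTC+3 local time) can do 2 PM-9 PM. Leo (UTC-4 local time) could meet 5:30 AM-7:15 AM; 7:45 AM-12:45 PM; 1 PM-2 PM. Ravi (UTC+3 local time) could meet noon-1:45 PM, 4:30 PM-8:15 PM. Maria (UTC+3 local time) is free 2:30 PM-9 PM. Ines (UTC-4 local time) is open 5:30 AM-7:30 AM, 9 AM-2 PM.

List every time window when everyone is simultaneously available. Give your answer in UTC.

13:30-16:45, 17:00-17:15

Hamid in UTC: 11:00-18:00 (subtract 3h to convert from UTC+3).
Leo in UTC: 09:30-11:15, 11:45-16:45, 17:00-18:00 (add 4h to convert from UTC-4).
Ravi in UTC: 09:00-10:45, 13:30-17:15 (subtract 3h to convert from UTC+3).
Maria in UTC: 11:30-18:00 (subtract 3h to convert from UTC+3).
Ines in UTC: 09:30-11:30, 13:00-18:00 (add 4h to convert from UTC-4).
Hamid ∩ Leo: 11:00-11:15, 11:45-16:45, 17:00-18:00.
Hamid ∩ Leo ∩ Ravi: 13:30-16:45, 17:00-17:15.
Hamid ∩ Leo ∩ Ravi ∩ Maria: 13:30-16:45, 17:00-17:15.
Hamid ∩ Leo ∩ Ravi ∩ Maria ∩ Ines: 13:30-16:45, 17:00-17:15.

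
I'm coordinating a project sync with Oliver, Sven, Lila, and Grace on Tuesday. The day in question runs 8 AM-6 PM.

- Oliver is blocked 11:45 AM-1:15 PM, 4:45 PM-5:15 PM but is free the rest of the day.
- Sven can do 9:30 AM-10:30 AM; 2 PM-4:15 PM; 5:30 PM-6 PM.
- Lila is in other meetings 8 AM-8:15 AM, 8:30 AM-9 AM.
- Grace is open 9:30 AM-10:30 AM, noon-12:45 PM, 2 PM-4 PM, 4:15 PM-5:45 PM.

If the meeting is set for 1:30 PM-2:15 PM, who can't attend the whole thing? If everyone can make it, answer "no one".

Oliver free: 08:00-11:45, 13:15-16:45, 17:15-18:00 (invert busy blocks within the working day).
Sven free: 09:30-10:30, 14:00-16:15, 17:30-18:00.
Lila free: 08:15-08:30, 09:00-18:00 (invert busy blocks within the working day).
Grace free: 09:30-10:30, 12:00-12:45, 14:00-16:00, 16:15-17:45.
Oliver: free for 13:30-14:15. Sven: not fully free for 13:30-14:15. Lila: free for 13:30-14:15. Grace: not fully free for 13:30-14:15.

Grace, Sven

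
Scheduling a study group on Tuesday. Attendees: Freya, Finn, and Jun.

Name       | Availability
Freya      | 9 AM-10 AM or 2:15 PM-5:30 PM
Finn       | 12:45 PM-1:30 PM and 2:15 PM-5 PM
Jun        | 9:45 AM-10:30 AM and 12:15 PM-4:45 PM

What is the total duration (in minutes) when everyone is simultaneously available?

150

Freya ∩ Finn: 14:15-17:00.
Freya ∩ Finn ∩ Jun: 14:15-16:45.
Those are the intersection windows.
That's a single block of 150 minutes.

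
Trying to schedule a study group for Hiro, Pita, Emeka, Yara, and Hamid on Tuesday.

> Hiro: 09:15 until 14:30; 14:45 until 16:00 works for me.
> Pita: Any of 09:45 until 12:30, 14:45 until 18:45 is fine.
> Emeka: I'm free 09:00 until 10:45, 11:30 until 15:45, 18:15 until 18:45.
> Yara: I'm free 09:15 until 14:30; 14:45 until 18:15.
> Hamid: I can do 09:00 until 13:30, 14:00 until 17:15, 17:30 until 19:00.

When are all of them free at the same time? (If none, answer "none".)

Hiro ∩ Pita: 09:45-12:30, 14:45-16:00.
Hiro ∩ Pita ∩ Emeka: 09:45-10:45, 11:30-12:30, 14:45-15:45.
Hiro ∩ Pita ∩ Emeka ∩ Yara: 09:45-10:45, 11:30-12:30, 14:45-15:45.
Hiro ∩ Pita ∩ Emeka ∩ Yara ∩ Hamid: 09:45-10:45, 11:30-12:30, 14:45-15:45.
So the common availability across everyone is 09:45-10:45, 11:30-12:30, 14:45-15:45.

09:45-10:45, 11:30-12:30, 14:45-15:45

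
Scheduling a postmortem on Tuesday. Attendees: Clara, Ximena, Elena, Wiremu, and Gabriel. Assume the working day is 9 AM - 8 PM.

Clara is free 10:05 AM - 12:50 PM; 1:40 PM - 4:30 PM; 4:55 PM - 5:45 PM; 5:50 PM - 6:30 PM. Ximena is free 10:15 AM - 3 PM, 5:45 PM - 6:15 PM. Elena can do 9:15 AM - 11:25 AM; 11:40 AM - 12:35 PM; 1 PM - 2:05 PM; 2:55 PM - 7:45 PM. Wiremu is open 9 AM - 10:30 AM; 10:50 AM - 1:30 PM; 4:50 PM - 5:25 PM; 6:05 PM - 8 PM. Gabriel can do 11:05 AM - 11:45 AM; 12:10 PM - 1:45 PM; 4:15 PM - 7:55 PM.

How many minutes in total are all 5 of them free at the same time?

60

Clara ∩ Ximena: 10:15-12:50, 13:40-15:00, 17:50-18:15.
Clara ∩ Ximena ∩ Elena: 10:15-11:25, 11:40-12:35, 13:40-14:05, 14:55-15:00, 17:50-18:15.
Clara ∩ Ximena ∩ Elena ∩ Wiremu: 10:15-10:30, 10:50-11:25, 11:40-12:35, 18:05-18:15.
Clara ∩ Ximena ∩ Elena ∩ Wiremu ∩ Gabriel: 11:05-11:25, 11:40-11:45, 12:10-12:35, 18:05-18:15.
Summing the common windows: 20 + 5 + 25 + 10 = 60 minutes.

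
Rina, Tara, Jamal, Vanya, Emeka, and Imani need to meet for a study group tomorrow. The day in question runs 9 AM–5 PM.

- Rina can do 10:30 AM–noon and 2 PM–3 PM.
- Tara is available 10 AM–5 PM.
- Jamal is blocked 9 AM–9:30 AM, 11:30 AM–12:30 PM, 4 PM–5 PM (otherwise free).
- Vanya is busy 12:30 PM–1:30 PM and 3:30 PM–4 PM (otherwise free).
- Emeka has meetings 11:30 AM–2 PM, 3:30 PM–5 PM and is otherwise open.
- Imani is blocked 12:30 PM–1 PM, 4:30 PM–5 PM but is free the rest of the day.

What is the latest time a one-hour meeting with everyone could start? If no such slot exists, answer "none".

Rina free: 10:30-12:00, 14:00-15:00.
Tara free: 10:00-17:00.
Jamal free: 09:30-11:30, 12:30-16:00 (invert busy blocks within the working day).
Vanya free: 09:00-12:30, 13:30-15:30, 16:00-17:00 (invert busy blocks within the working day).
Emeka free: 09:00-11:30, 14:00-15:30 (invert busy blocks within the working day).
Imani free: 09:00-12:30, 13:00-16:30 (invert busy blocks within the working day).
Rina ∩ Tara: 10:30-12:00, 14:00-15:00.
Rina ∩ Tara ∩ Jamal: 10:30-11:30, 14:00-15:00.
Rina ∩ Tara ∩ Jamal ∩ Vanya: 10:30-11:30, 14:00-15:00.
Rina ∩ Tara ∩ Jamal ∩ Vanya ∩ Emeka: 10:30-11:30, 14:00-15:00.
Rina ∩ Tara ∩ Jamal ∩ Vanya ∩ Emeka ∩ Imani: 10:30-11:30, 14:00-15:00.
The last common window of at least 60 minutes is 14:00-15:00; a 60-minute meeting can start as late as 14:00 and still end by 15:00.

14:00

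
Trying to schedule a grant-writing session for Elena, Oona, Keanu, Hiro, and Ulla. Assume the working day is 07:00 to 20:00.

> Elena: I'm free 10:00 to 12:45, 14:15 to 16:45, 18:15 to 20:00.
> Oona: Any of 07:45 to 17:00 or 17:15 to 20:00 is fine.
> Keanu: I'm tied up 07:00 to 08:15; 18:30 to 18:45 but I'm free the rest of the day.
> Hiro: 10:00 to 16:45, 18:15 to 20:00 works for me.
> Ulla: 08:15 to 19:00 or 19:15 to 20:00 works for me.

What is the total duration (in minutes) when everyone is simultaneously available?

Elena free: 10:00-12:45, 14:15-16:45, 18:15-20:00.
Oona free: 07:45-17:00, 17:15-20:00.
Keanu free: 08:15-18:30, 18:45-20:00 (invert busy blocks within the working day).
Hiro free: 10:00-16:45, 18:15-20:00.
Ulla free: 08:15-19:00, 19:15-20:00.
Elena ∩ Oona: 10:00-12:45, 14:15-16:45, 18:15-20:00.
Elena ∩ Oona ∩ Keanu: 10:00-12:45, 14:15-16:45, 18:15-18:30, 18:45-20:00.
Elena ∩ Oona ∩ Keanu ∩ Hiro: 10:00-12:45, 14:15-16:45, 18:15-18:30, 18:45-20:00.
Elena ∩ Oona ∩ Keanu ∩ Hiro ∩ Ulla: 10:00-12:45, 14:15-16:45, 18:15-18:30, 18:45-19:00, 19:15-20:00.
Summing the common windows: 165 + 150 + 15 + 15 + 45 = 390 minutes.

390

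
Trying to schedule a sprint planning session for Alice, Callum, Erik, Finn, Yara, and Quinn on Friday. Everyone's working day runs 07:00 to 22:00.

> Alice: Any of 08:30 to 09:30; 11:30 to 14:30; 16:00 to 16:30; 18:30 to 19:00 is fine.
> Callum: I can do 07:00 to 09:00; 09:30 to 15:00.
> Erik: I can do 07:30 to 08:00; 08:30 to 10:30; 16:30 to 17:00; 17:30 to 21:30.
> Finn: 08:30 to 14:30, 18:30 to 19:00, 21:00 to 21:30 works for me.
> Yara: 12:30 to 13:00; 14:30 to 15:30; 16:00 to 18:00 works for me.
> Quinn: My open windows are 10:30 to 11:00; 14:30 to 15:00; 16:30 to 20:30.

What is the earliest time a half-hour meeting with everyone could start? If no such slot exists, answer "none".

Alice ∩ Callum: 08:30-09:00, 11:30-14:30.
Alice ∩ Callum ∩ Erik: 08:30-09:00.
Alice ∩ Callum ∩ Erik ∩ Finn: 08:30-09:00.
Alice ∩ Callum ∩ Erik ∩ Finn ∩ Yara: ∅.
Alice ∩ Callum ∩ Erik ∩ Finn ∩ Yara ∩ Quinn: ∅.
There is no time when everyone is free.
No common window is at least 30 minutes long.

none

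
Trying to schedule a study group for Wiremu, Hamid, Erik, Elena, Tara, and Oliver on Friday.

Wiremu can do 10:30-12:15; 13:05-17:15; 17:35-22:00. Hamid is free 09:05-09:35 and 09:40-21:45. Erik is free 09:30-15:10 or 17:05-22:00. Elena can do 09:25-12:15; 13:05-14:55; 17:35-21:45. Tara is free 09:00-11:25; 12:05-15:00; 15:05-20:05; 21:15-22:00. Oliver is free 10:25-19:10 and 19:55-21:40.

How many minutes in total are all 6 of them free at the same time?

305

Wiremu ∩ Hamid: 10:30-12:15, 13:05-17:15, 17:35-21:45.
Wiremu ∩ Hamid ∩ Erik: 10:30-12:15, 13:05-15:10, 17:05-17:15, 17:35-21:45.
Wiremu ∩ Hamid ∩ Erik ∩ Elena: 10:30-12:15, 13:05-14:55, 17:35-21:45.
Wiremu ∩ Hamid ∩ Erik ∩ Elena ∩ Tara: 10:30-11:25, 12:05-12:15, 13:05-14:55, 17:35-20:05, 21:15-21:45.
Wiremu ∩ Hamid ∩ Erik ∩ Elena ∩ Tara ∩ Oliver: 10:30-11:25, 12:05-12:15, 13:05-14:55, 17:35-19:10, 19:55-20:05, 21:15-21:40.
So the common availability across everyone is 10:30-11:25, 12:05-12:15, 13:05-14:55, 17:35-19:10, 19:55-20:05, 21:15-21:40.
Summing the common windows: 55 + 10 + 110 + 95 + 10 + 25 = 305 minutes.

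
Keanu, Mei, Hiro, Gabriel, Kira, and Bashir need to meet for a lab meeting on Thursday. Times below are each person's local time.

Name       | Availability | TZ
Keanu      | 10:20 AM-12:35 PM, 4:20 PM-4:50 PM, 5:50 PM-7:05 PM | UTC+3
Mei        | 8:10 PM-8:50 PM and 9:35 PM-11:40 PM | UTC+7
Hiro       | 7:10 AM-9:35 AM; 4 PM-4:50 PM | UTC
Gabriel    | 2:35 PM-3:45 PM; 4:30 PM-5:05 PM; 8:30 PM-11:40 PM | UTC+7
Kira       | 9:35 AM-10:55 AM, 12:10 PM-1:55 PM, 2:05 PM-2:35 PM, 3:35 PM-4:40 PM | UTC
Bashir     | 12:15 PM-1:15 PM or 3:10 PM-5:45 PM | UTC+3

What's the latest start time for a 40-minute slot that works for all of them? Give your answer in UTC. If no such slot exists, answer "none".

none

Keanu in UTC: 07:20-09:35, 13:20-13:50, 14:50-16:05 (subtract 3h to convert from UTC+3).
Mei in UTC: 13:10-13:50, 14:35-16:40 (subtract 7h to convert from UTC+7).
Hiro in UTC: 07:10-09:35, 16:00-16:50.
Gabriel in UTC: 07:35-08:45, 09:30-10:05, 13:30-16:40 (subtract 7h to convert from UTC+7).
Kira in UTC: 09:35-10:55, 12:10-13:55, 14:05-14:35, 15:35-16:40.
Bashir in UTC: 09:15-10:15, 12:10-14:45 (subtract 3h to convert from UTC+3).
Keanu ∩ Mei: 13:20-13:50, 14:50-16:05.
Keanu ∩ Mei ∩ Hiro: 16:00-16:05.
Keanu ∩ Mei ∩ Hiro ∩ Gabriel: 16:00-16:05.
Keanu ∩ Mei ∩ Hiro ∩ Gabriel ∩ Kira: 16:00-16:05.
Keanu ∩ Mei ∩ Hiro ∩ Gabriel ∩ Kira ∩ Bashir: ∅.
There is no time when everyone is free.
No common window is at least 40 minutes long.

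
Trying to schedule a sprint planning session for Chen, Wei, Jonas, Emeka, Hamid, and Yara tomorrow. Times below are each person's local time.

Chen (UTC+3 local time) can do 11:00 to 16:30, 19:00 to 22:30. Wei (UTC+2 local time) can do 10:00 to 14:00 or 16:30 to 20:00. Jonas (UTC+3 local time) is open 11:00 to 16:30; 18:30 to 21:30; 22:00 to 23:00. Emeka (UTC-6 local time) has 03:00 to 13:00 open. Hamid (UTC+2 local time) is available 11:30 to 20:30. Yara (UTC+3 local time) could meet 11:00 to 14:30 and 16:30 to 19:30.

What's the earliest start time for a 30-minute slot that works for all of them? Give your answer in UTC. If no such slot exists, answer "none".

09:30

Chen in UTC: 08:00-13:30, 16:00-19:30 (subtract 3h to convert from UTC+3).
Wei in UTC: 08:00-12:00, 14:30-18:00 (subtract 2h to convert from UTC+2).
Jonas in UTC: 08:00-13:30, 15:30-18:30, 19:00-20:00 (subtract 3h to convert from UTC+3).
Emeka in UTC: 09:00-19:00 (add 6h to convert from UTC-6).
Hamid in UTC: 09:30-18:30 (subtract 2h to convert from UTC+2).
Yara in UTC: 08:00-11:30, 13:30-16:30 (subtract 3h to convert from UTC+3).
Chen ∩ Wei: 08:00-12:00, 16:00-18:00.
Chen ∩ Wei ∩ Jonas: 08:00-12:00, 16:00-18:00.
Chen ∩ Wei ∩ Jonas ∩ Emeka: 09:00-12:00, 16:00-18:00.
Chen ∩ Wei ∩ Jonas ∩ Emeka ∩ Hamid: 09:30-12:00, 16:00-18:00.
Chen ∩ Wei ∩ Jonas ∩ Emeka ∩ Hamid ∩ Yara: 09:30-11:30, 16:00-16:30.
Those are the intersection windows.
The first common window of at least 30 minutes is 09:30-11:30, so the earliest start is 09:30.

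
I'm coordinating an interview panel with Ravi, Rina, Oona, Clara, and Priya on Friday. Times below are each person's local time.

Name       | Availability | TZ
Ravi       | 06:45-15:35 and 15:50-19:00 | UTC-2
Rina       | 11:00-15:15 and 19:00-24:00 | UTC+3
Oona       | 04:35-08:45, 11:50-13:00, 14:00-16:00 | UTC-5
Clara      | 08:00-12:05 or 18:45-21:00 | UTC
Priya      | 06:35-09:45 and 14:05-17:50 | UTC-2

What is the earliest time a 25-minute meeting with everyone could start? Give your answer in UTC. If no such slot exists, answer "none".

09:35

Ravi in UTC: 08:45-17:35, 17:50-21:00 (add 2h to convert from UTC-2).
Rina in UTC: 08:00-12:15, 16:00-21:00 (subtract 3h to convert from UTC+3).
Oona in UTC: 09:35-13:45, 16:50-18:00, 19:00-21:00 (add 5h to convert from UTC-5).
Clara in UTC: 08:00-12:05, 18:45-21:00.
Priya in UTC: 08:35-11:45, 16:05-19:50 (add 2h to convert from UTC-2).
Ravi ∩ Rina: 08:45-12:15, 16:00-17:35, 17:50-21:00.
Ravi ∩ Rina ∩ Oona: 09:35-12:15, 16:50-17:35, 17:50-18:00, 19:00-21:00.
Ravi ∩ Rina ∩ Oona ∩ Clara: 09:35-12:05, 19:00-21:00.
Ravi ∩ Rina ∩ Oona ∩ Clara ∩ Priya: 09:35-11:45, 19:00-19:50.
Those are the intersection windows.
The first common window of at least 25 minutes is 09:35-11:45, so the earliest start is 09:35.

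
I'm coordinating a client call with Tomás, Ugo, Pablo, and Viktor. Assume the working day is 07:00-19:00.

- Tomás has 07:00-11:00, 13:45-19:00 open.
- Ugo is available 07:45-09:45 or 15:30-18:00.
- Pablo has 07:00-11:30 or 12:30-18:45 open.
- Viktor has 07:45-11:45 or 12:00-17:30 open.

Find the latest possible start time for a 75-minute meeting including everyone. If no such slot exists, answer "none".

Tomás ∩ Ugo: 07:45-09:45, 15:30-18:00.
Tomás ∩ Ugo ∩ Pablo: 07:45-09:45, 15:30-18:00.
Tomás ∩ Ugo ∩ Pablo ∩ Viktor: 07:45-09:45, 15:30-17:30.
The last common window of at least 75 minutes is 15:30-17:30; a 75-minute meeting can start as late as 16:15 and still end by 17:30.

16:15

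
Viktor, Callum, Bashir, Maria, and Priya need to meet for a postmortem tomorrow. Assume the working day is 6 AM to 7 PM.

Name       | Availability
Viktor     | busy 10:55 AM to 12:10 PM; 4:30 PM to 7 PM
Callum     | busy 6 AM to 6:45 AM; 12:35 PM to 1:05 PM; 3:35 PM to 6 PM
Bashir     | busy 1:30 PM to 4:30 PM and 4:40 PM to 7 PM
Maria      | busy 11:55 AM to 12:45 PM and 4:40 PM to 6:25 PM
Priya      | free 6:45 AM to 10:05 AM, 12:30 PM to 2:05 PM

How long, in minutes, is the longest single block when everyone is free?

200

Viktor free: 06:00-10:55, 12:10-16:30 (invert busy blocks within the working day).
Callum free: 06:45-12:35, 13:05-15:35, 18:00-19:00 (invert busy blocks within the working day).
Bashir free: 06:00-13:30, 16:30-16:40 (invert busy blocks within the working day).
Maria free: 06:00-11:55, 12:45-16:40, 18:25-19:00 (invert busy blocks within the working day).
Priya free: 06:45-10:05, 12:30-14:05.
Viktor ∩ Callum: 06:45-10:55, 12:10-12:35, 13:05-15:35.
Viktor ∩ Callum ∩ Bashir: 06:45-10:55, 12:10-12:35, 13:05-13:30.
Viktor ∩ Callum ∩ Bashir ∩ Maria: 06:45-10:55, 13:05-13:30.
Viktor ∩ Callum ∩ Bashir ∩ Maria ∩ Priya: 06:45-10:05, 13:05-13:30.
The longest is 06:45-10:05 at 200 minutes.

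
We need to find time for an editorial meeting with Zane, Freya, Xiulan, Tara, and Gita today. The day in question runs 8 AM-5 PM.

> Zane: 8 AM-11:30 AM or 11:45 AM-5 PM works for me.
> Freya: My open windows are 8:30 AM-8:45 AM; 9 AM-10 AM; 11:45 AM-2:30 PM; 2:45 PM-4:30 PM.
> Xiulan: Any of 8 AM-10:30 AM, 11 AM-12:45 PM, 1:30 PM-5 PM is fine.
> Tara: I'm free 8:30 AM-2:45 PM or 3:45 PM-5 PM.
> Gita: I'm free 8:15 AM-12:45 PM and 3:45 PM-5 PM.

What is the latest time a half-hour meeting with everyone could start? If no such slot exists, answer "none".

16:00

Zane ∩ Freya: 08:30-08:45, 09:00-10:00, 11:45-14:30, 14:45-16:30.
Zane ∩ Freya ∩ Xiulan: 08:30-08:45, 09:00-10:00, 11:45-12:45, 13:30-14:30, 14:45-16:30.
Zane ∩ Freya ∩ Xiulan ∩ Tara: 08:30-08:45, 09:00-10:00, 11:45-12:45, 13:30-14:30, 15:45-16:30.
Zane ∩ Freya ∩ Xiulan ∩ Tara ∩ Gita: 08:30-08:45, 09:00-10:00, 11:45-12:45, 15:45-16:30.
Those are the intersection windows.
The last common window of at least 30 minutes is 15:45-16:30; a 30-minute meeting can start as late as 16:00 and still end by 16:30.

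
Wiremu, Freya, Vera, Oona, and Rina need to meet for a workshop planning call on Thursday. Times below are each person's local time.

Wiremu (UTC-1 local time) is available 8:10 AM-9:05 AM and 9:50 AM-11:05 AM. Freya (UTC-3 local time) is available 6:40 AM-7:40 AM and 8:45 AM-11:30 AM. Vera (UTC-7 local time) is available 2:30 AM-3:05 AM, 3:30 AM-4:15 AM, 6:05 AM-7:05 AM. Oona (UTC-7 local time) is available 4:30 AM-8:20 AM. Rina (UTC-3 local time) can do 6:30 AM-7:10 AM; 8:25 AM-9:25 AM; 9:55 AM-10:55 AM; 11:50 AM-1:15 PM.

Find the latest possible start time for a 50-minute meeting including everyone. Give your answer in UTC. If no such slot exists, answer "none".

Wiremu in UTC: 09:10-10:05, 10:50-12:05 (add 1h to convert from UTC-1).
Freya in UTC: 09:40-10:40, 11:45-14:30 (add 3h to convert from UTC-3).
Vera in UTC: 09:30-10:05, 10:30-11:15, 13:05-14:05 (add 7h to convert from UTC-7).
Oona in UTC: 11:30-15:20 (add 7h to convert from UTC-7).
Rina in UTC: 09:30-10:10, 11:25-12:25, 12:55-13:55, 14:50-16:15 (add 3h to convert from UTC-3).
Wiremu ∩ Freya: 09:40-10:05, 11:45-12:05.
Wiremu ∩ Freya ∩ Vera: 09:40-10:05.
Wiremu ∩ Freya ∩ Vera ∩ Oona: ∅.
Wiremu ∩ Freya ∩ Vera ∩ Oona ∩ Rina: ∅.
There is no time when everyone is free.
No common window is at least 50 minutes long.

none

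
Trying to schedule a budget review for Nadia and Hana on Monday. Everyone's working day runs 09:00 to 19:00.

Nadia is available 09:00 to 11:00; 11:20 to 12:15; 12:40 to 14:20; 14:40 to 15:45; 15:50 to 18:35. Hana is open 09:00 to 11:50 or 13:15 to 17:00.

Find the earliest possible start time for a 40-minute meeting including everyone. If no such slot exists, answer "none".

09:00

Nadia ∩ Hana: 09:00-11:00, 11:20-11:50, 13:15-14:20, 14:40-15:45, 15:50-17:00.
Those are the intersection windows.
The first common window of at least 40 minutes is 09:00-11:00, so the earliest start is 09:00.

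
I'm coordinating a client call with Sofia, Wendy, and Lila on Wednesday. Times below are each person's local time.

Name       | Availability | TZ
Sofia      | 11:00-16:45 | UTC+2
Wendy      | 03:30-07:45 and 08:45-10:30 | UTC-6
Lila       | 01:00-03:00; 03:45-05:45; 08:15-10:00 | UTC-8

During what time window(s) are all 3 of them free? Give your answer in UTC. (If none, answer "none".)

09:30-11:00, 11:45-13:45

Sofia in UTC: 09:00-14:45 (subtract 2h to convert from UTC+2).
Wendy in UTC: 09:30-13:45, 14:45-16:30 (add 6h to convert from UTC-6).
Lila in UTC: 09:00-11:00, 11:45-13:45, 16:15-18:00 (add 8h to convert from UTC-8).
Sofia ∩ Wendy: 09:30-13:45.
Sofia ∩ Wendy ∩ Lila: 09:30-11:00, 11:45-13:45.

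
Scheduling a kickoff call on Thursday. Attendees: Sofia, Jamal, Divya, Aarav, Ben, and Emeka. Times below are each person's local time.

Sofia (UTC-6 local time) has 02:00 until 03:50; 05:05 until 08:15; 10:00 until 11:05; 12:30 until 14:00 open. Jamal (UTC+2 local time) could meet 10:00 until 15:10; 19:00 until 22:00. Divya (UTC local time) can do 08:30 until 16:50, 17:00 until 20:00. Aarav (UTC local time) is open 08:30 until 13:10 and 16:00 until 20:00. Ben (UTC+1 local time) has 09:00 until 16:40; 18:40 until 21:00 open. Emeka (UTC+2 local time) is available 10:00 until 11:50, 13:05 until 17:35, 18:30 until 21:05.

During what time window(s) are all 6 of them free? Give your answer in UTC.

08:30-09:50, 11:05-13:10, 18:30-19:05

Sofia in UTC: 08:00-09:50, 11:05-14:15, 16:00-17:05, 18:30-20:00 (add 6h to convert from UTC-6).
Jamal in UTC: 08:00-13:10, 17:00-20:00 (subtract 2h to convert from UTC+2).
Divya in UTC: 08:30-16:50, 17:00-20:00.
Aarav in UTC: 08:30-13:10, 16:00-20:00.
Ben in UTC: 08:00-15:40, 17:40-20:00 (subtract 1h to convert from UTC+1).
Emeka in UTC: 08:00-09:50, 11:05-15:35, 16:30-19:05 (subtract 2h to convert from UTC+2).
Sofia ∩ Jamal: 08:00-09:50, 11:05-13:10, 17:00-17:05, 18:30-20:00.
Sofia ∩ Jamal ∩ Divya: 08:30-09:50, 11:05-13:10, 17:00-17:05, 18:30-20:00.
Sofia ∩ Jamal ∩ Divya ∩ Aarav: 08:30-09:50, 11:05-13:10, 17:00-17:05, 18:30-20:00.
Sofia ∩ Jamal ∩ Divya ∩ Aarav ∩ Ben: 08:30-09:50, 11:05-13:10, 18:30-20:00.
Sofia ∩ Jamal ∩ Divya ∩ Aarav ∩ Ben ∩ Emeka: 08:30-09:50, 11:05-13:10, 18:30-19:05.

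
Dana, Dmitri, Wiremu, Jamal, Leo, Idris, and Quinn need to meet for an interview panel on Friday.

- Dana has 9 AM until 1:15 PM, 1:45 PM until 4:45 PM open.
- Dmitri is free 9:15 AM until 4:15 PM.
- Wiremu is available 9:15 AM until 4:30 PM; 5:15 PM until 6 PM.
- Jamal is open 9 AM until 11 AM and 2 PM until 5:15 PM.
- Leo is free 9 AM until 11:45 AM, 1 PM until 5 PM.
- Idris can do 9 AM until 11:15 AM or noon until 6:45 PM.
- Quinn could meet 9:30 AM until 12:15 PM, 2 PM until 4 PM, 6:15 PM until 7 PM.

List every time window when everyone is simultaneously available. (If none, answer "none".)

Dana ∩ Dmitri: 09:15-13:15, 13:45-16:15.
Dana ∩ Dmitri ∩ Wiremu: 09:15-13:15, 13:45-16:15.
Dana ∩ Dmitri ∩ Wiremu ∩ Jamal: 09:15-11:00, 14:00-16:15.
Dana ∩ Dmitri ∩ Wiremu ∩ Jamal ∩ Leo: 09:15-11:00, 14:00-16:15.
Dana ∩ Dmitri ∩ Wiremu ∩ Jamal ∩ Leo ∩ Idris: 09:15-11:00, 14:00-16:15.
Dana ∩ Dmitri ∩ Wiremu ∩ Jamal ∩ Leo ∩ Idris ∩ Quinn: 09:30-11:00, 14:00-16:00.

09:30-11:00, 14:00-16:00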